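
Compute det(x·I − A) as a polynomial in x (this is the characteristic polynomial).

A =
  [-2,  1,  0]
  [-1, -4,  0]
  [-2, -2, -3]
x^3 + 9*x^2 + 27*x + 27

Expanding det(x·I − A) (e.g. by cofactor expansion or by noting that A is similar to its Jordan form J, which has the same characteristic polynomial as A) gives
  χ_A(x) = x^3 + 9*x^2 + 27*x + 27
which factors as (x + 3)^3. The eigenvalues (with algebraic multiplicities) are λ = -3 with multiplicity 3.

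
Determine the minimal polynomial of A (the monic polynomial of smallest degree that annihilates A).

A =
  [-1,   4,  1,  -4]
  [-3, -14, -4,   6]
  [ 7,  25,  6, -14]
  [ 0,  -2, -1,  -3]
x^3 + 9*x^2 + 27*x + 27

The characteristic polynomial is χ_A(x) = (x + 3)^4, so the eigenvalues are known. The minimal polynomial is
  m_A(x) = Π_λ (x − λ)^{k_λ}
where k_λ is the size of the *largest* Jordan block for λ (equivalently, the smallest k with (A − λI)^k v = 0 for every generalised eigenvector v of λ).

  λ = -3: largest Jordan block has size 3, contributing (x + 3)^3

So m_A(x) = (x + 3)^3 = x^3 + 9*x^2 + 27*x + 27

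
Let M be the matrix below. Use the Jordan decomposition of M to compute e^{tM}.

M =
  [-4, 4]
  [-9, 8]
e^{tM} =
  [-6*t*exp(2*t) + exp(2*t), 4*t*exp(2*t)]
  [-9*t*exp(2*t), 6*t*exp(2*t) + exp(2*t)]

Strategy: write M = P · J · P⁻¹ where J is a Jordan canonical form, so e^{tM} = P · e^{tJ} · P⁻¹, and e^{tJ} can be computed block-by-block.

M has Jordan form
J =
  [2, 1]
  [0, 2]
(up to reordering of blocks).

Per-block formulas:
  For a 2×2 Jordan block J_2(2): exp(t · J_2(2)) = e^(2t)·(I + t·N), where N is the 2×2 nilpotent shift.

After assembling e^{tJ} and conjugating by P, we get:

e^{tM} =
  [-6*t*exp(2*t) + exp(2*t), 4*t*exp(2*t)]
  [-9*t*exp(2*t), 6*t*exp(2*t) + exp(2*t)]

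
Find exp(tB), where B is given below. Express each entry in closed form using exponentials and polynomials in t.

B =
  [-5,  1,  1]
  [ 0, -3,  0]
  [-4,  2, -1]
e^{tB} =
  [-2*t*exp(-3*t) + exp(-3*t), t*exp(-3*t), t*exp(-3*t)]
  [0, exp(-3*t), 0]
  [-4*t*exp(-3*t), 2*t*exp(-3*t), 2*t*exp(-3*t) + exp(-3*t)]

Strategy: write B = P · J · P⁻¹ where J is a Jordan canonical form, so e^{tB} = P · e^{tJ} · P⁻¹, and e^{tJ} can be computed block-by-block.

B has Jordan form
J =
  [-3,  1,  0]
  [ 0, -3,  0]
  [ 0,  0, -3]
(up to reordering of blocks).

Per-block formulas:
  For a 1×1 block at λ = -3: exp(t · [-3]) = [e^(-3t)].
  For a 2×2 Jordan block J_2(-3): exp(t · J_2(-3)) = e^(-3t)·(I + t·N), where N is the 2×2 nilpotent shift.

After assembling e^{tJ} and conjugating by P, we get:

e^{tB} =
  [-2*t*exp(-3*t) + exp(-3*t), t*exp(-3*t), t*exp(-3*t)]
  [0, exp(-3*t), 0]
  [-4*t*exp(-3*t), 2*t*exp(-3*t), 2*t*exp(-3*t) + exp(-3*t)]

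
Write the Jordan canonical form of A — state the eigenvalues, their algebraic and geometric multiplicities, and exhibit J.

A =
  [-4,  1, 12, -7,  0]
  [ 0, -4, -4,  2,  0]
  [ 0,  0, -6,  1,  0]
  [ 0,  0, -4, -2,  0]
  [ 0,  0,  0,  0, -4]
J_2(-4) ⊕ J_2(-4) ⊕ J_1(-4)

The characteristic polynomial is
  det(x·I − A) = x^5 + 20*x^4 + 160*x^3 + 640*x^2 + 1280*x + 1024 = (x + 4)^5

Eigenvalues and multiplicities (the geometric multiplicity of λ is n − rank(A − λI), which equals the number of Jordan blocks for λ):
  λ = -4: algebraic multiplicity = 5, geometric multiplicity = 3

Determining the block sizes for each eigenvalue:
  λ = -4: with am = 5 and gm = 3, the partition is not yet determined (e.g. several partitions of 5 into 3 parts exist). Let N = A − (-4)·I. Computing rank(N^1) = 2, rank(N^2) = 0; the number of blocks of size ≥ j is rank(N^{j−1}) − rank(N^j), giving [3, 2]. So we have 2 block(s) of size 2, 1 block(s) of size 1 → block sizes [2, 2, 1]

Assembling the blocks gives a Jordan form
J =
  [-4,  1,  0,  0,  0]
  [ 0, -4,  0,  0,  0]
  [ 0,  0, -4,  1,  0]
  [ 0,  0,  0, -4,  0]
  [ 0,  0,  0,  0, -4]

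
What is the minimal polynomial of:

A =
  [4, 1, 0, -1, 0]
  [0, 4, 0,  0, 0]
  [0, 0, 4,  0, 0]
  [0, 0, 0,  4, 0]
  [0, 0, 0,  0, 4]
x^2 - 8*x + 16

The characteristic polynomial is χ_A(x) = (x - 4)^5, so the eigenvalues are known. The minimal polynomial is
  m_A(x) = Π_λ (x − λ)^{k_λ}
where k_λ is the size of the *largest* Jordan block for λ (equivalently, the smallest k with (A − λI)^k v = 0 for every generalised eigenvector v of λ).

  λ = 4: largest Jordan block has size 2, contributing (x − 4)^2

So m_A(x) = (x - 4)^2 = x^2 - 8*x + 16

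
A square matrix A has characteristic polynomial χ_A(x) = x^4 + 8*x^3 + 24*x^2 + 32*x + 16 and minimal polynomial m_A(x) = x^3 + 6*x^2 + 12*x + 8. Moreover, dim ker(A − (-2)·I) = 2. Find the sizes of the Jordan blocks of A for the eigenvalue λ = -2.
Block sizes for λ = -2: [3, 1]

Step 1 — from the characteristic polynomial, algebraic multiplicity of λ = -2 is 4. From dim ker(A − (-2)·I) = 2, there are exactly 2 Jordan blocks for λ = -2.
Step 2 — from the minimal polynomial, the factor (x + 2)^3 tells us the largest block for λ = -2 has size 3.
Step 3 — with total size 4, 2 blocks, and largest block 3, the block sizes (in nonincreasing order) are [3, 1].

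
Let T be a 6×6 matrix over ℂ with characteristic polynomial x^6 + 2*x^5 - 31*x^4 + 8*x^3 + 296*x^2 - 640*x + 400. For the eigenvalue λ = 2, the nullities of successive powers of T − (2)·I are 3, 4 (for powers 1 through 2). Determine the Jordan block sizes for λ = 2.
Block sizes for λ = 2: [2, 1, 1]

From the dimensions of kernels of powers, the number of Jordan blocks of size at least j is d_j − d_{j−1} where d_j = dim ker(N^j) (with d_0 = 0). Computing the differences gives [3, 1].
The number of blocks of size exactly k is (#blocks of size ≥ k) − (#blocks of size ≥ k + 1), so the partition is: 2 block(s) of size 1, 1 block(s) of size 2.
In nonincreasing order the block sizes are [2, 1, 1].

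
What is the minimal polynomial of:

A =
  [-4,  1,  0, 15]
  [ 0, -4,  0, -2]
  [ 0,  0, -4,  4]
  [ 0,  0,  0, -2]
x^3 + 10*x^2 + 32*x + 32

The characteristic polynomial is χ_A(x) = (x + 2)*(x + 4)^3, so the eigenvalues are known. The minimal polynomial is
  m_A(x) = Π_λ (x − λ)^{k_λ}
where k_λ is the size of the *largest* Jordan block for λ (equivalently, the smallest k with (A − λI)^k v = 0 for every generalised eigenvector v of λ).

  λ = -4: largest Jordan block has size 2, contributing (x + 4)^2
  λ = -2: largest Jordan block has size 1, contributing (x + 2)

So m_A(x) = (x + 2)*(x + 4)^2 = x^3 + 10*x^2 + 32*x + 32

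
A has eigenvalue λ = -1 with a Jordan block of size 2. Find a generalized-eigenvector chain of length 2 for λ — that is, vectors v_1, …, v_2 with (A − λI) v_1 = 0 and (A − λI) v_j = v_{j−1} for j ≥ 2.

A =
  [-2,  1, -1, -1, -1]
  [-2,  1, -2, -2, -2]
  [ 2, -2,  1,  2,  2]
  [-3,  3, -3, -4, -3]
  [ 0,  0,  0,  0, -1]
A Jordan chain for λ = -1 of length 2:
v_1 = (-1, -2, 2, -3, 0)ᵀ
v_2 = (1, 0, 0, 0, 0)ᵀ

Let N = A − (-1)·I. We want v_2 with N^2 v_2 = 0 but N^1 v_2 ≠ 0; then v_{j-1} := N · v_j for j = 2, …, 2.

Pick v_2 = (1, 0, 0, 0, 0)ᵀ.
Then v_1 = N · v_2 = (-1, -2, 2, -3, 0)ᵀ.

Sanity check: (A − (-1)·I) v_1 = (0, 0, 0, 0, 0)ᵀ = 0. ✓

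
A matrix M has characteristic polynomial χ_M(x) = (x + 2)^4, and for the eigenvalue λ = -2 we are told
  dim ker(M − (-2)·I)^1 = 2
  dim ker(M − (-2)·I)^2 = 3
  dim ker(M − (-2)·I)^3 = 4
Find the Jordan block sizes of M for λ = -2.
Block sizes for λ = -2: [3, 1]

From the dimensions of kernels of powers, the number of Jordan blocks of size at least j is d_j − d_{j−1} where d_j = dim ker(N^j) (with d_0 = 0). Computing the differences gives [2, 1, 1].
The number of blocks of size exactly k is (#blocks of size ≥ k) − (#blocks of size ≥ k + 1), so the partition is: 1 block(s) of size 1, 1 block(s) of size 3.
In nonincreasing order the block sizes are [3, 1].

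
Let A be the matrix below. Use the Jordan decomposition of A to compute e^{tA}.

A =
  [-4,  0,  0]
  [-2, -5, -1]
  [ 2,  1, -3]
e^{tA} =
  [exp(-4*t), 0, 0]
  [-2*t*exp(-4*t), -t*exp(-4*t) + exp(-4*t), -t*exp(-4*t)]
  [2*t*exp(-4*t), t*exp(-4*t), t*exp(-4*t) + exp(-4*t)]

Strategy: write A = P · J · P⁻¹ where J is a Jordan canonical form, so e^{tA} = P · e^{tJ} · P⁻¹, and e^{tJ} can be computed block-by-block.

A has Jordan form
J =
  [-4,  1,  0]
  [ 0, -4,  0]
  [ 0,  0, -4]
(up to reordering of blocks).

Per-block formulas:
  For a 2×2 Jordan block J_2(-4): exp(t · J_2(-4)) = e^(-4t)·(I + t·N), where N is the 2×2 nilpotent shift.
  For a 1×1 block at λ = -4: exp(t · [-4]) = [e^(-4t)].

After assembling e^{tJ} and conjugating by P, we get:

e^{tA} =
  [exp(-4*t), 0, 0]
  [-2*t*exp(-4*t), -t*exp(-4*t) + exp(-4*t), -t*exp(-4*t)]
  [2*t*exp(-4*t), t*exp(-4*t), t*exp(-4*t) + exp(-4*t)]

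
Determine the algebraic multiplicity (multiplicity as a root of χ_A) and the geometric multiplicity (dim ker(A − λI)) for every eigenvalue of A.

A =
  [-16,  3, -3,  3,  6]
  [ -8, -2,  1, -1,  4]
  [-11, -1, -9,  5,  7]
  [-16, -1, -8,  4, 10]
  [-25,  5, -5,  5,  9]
λ = -4: alg = 3, geom = 2; λ = -1: alg = 2, geom = 1

Step 1 — factor the characteristic polynomial to read off the algebraic multiplicities:
  χ_A(x) = (x + 1)^2*(x + 4)^3

Step 2 — compute geometric multiplicities via the rank-nullity identity g(λ) = n − rank(A − λI):
  rank(A − (-4)·I) = 3, so dim ker(A − (-4)·I) = n − 3 = 2
  rank(A − (-1)·I) = 4, so dim ker(A − (-1)·I) = n − 4 = 1

Summary:
  λ = -4: algebraic multiplicity = 3, geometric multiplicity = 2
  λ = -1: algebraic multiplicity = 2, geometric multiplicity = 1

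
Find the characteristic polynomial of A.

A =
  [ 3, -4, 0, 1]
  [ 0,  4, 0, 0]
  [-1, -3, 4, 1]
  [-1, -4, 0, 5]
x^4 - 16*x^3 + 96*x^2 - 256*x + 256

Expanding det(x·I − A) (e.g. by cofactor expansion or by noting that A is similar to its Jordan form J, which has the same characteristic polynomial as A) gives
  χ_A(x) = x^4 - 16*x^3 + 96*x^2 - 256*x + 256
which factors as (x - 4)^4. The eigenvalues (with algebraic multiplicities) are λ = 4 with multiplicity 4.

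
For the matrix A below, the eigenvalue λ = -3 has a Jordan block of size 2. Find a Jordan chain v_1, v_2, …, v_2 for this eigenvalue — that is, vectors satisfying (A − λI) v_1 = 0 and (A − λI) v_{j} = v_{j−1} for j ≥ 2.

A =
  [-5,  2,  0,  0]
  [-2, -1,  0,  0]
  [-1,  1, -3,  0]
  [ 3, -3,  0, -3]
A Jordan chain for λ = -3 of length 2:
v_1 = (-2, -2, -1, 3)ᵀ
v_2 = (1, 0, 0, 0)ᵀ

Let N = A − (-3)·I. We want v_2 with N^2 v_2 = 0 but N^1 v_2 ≠ 0; then v_{j-1} := N · v_j for j = 2, …, 2.

Pick v_2 = (1, 0, 0, 0)ᵀ.
Then v_1 = N · v_2 = (-2, -2, -1, 3)ᵀ.

Sanity check: (A − (-3)·I) v_1 = (0, 0, 0, 0)ᵀ = 0. ✓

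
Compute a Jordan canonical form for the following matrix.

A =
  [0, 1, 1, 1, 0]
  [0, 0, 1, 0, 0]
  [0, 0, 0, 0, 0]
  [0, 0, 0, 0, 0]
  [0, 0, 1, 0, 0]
J_3(0) ⊕ J_1(0) ⊕ J_1(0)

The characteristic polynomial is
  det(x·I − A) = x^5

Eigenvalues and multiplicities (the geometric multiplicity of λ is n − rank(A − λI), which equals the number of Jordan blocks for λ):
  λ = 0: algebraic multiplicity = 5, geometric multiplicity = 3

Determining the block sizes for each eigenvalue:
  λ = 0: with am = 5 and gm = 3, the partition is not yet determined (e.g. several partitions of 5 into 3 parts exist). Let N = A − (0)·I. Computing rank(N^1) = 2, rank(N^2) = 1, rank(N^3) = 0; the number of blocks of size ≥ j is rank(N^{j−1}) − rank(N^j), giving [3, 1, 1]. So we have 1 block(s) of size 3, 2 block(s) of size 1 → block sizes [3, 1, 1]

Assembling the blocks gives a Jordan form
J =
  [0, 1, 0, 0, 0]
  [0, 0, 1, 0, 0]
  [0, 0, 0, 0, 0]
  [0, 0, 0, 0, 0]
  [0, 0, 0, 0, 0]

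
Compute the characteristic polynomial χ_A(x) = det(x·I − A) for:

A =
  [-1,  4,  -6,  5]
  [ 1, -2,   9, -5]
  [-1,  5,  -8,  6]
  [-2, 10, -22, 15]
x^4 - 4*x^3 - 2*x^2 + 12*x + 9

Expanding det(x·I − A) (e.g. by cofactor expansion or by noting that A is similar to its Jordan form J, which has the same characteristic polynomial as A) gives
  χ_A(x) = x^4 - 4*x^3 - 2*x^2 + 12*x + 9
which factors as (x - 3)^2*(x + 1)^2. The eigenvalues (with algebraic multiplicities) are λ = -1 with multiplicity 2, λ = 3 with multiplicity 2.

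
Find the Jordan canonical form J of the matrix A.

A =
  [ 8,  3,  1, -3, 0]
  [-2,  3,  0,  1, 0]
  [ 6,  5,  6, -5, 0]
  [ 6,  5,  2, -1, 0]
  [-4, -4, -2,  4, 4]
J_3(4) ⊕ J_1(4) ⊕ J_1(4)

The characteristic polynomial is
  det(x·I − A) = x^5 - 20*x^4 + 160*x^3 - 640*x^2 + 1280*x - 1024 = (x - 4)^5

Eigenvalues and multiplicities (the geometric multiplicity of λ is n − rank(A − λI), which equals the number of Jordan blocks for λ):
  λ = 4: algebraic multiplicity = 5, geometric multiplicity = 3

Determining the block sizes for each eigenvalue:
  λ = 4: with am = 5 and gm = 3, the partition is not yet determined (e.g. several partitions of 5 into 3 parts exist). Let N = A − (4)·I. Computing rank(N^1) = 2, rank(N^2) = 1, rank(N^3) = 0; the number of blocks of size ≥ j is rank(N^{j−1}) − rank(N^j), giving [3, 1, 1]. So we have 1 block(s) of size 3, 2 block(s) of size 1 → block sizes [3, 1, 1]

Assembling the blocks gives a Jordan form
J =
  [4, 1, 0, 0, 0]
  [0, 4, 1, 0, 0]
  [0, 0, 4, 0, 0]
  [0, 0, 0, 4, 0]
  [0, 0, 0, 0, 4]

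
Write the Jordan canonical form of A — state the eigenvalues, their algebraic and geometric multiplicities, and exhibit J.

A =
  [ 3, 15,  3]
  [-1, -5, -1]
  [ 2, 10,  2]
J_2(0) ⊕ J_1(0)

The characteristic polynomial is
  det(x·I − A) = x^3

Eigenvalues and multiplicities (the geometric multiplicity of λ is n − rank(A − λI), which equals the number of Jordan blocks for λ):
  λ = 0: algebraic multiplicity = 3, geometric multiplicity = 2

Determining the block sizes for each eigenvalue:
  λ = 0: 2 blocks summing to 3 forces exactly one block of size 2 and the rest size 1 → block sizes [2, 1]

Assembling the blocks gives a Jordan form
J =
  [0, 1, 0]
  [0, 0, 0]
  [0, 0, 0]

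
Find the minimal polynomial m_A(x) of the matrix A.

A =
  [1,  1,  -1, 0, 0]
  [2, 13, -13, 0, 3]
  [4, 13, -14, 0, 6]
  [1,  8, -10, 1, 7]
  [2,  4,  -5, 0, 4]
x^3 - 3*x^2 + 3*x - 1

The characteristic polynomial is χ_A(x) = (x - 1)^5, so the eigenvalues are known. The minimal polynomial is
  m_A(x) = Π_λ (x − λ)^{k_λ}
where k_λ is the size of the *largest* Jordan block for λ (equivalently, the smallest k with (A − λI)^k v = 0 for every generalised eigenvector v of λ).

  λ = 1: largest Jordan block has size 3, contributing (x − 1)^3

So m_A(x) = (x - 1)^3 = x^3 - 3*x^2 + 3*x - 1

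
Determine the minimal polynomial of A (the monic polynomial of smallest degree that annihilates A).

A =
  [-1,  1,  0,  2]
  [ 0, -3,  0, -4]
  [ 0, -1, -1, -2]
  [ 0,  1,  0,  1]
x^2 + 2*x + 1

The characteristic polynomial is χ_A(x) = (x + 1)^4, so the eigenvalues are known. The minimal polynomial is
  m_A(x) = Π_λ (x − λ)^{k_λ}
where k_λ is the size of the *largest* Jordan block for λ (equivalently, the smallest k with (A − λI)^k v = 0 for every generalised eigenvector v of λ).

  λ = -1: largest Jordan block has size 2, contributing (x + 1)^2

So m_A(x) = (x + 1)^2 = x^2 + 2*x + 1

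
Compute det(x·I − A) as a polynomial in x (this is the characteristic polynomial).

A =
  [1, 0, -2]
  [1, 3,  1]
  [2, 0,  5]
x^3 - 9*x^2 + 27*x - 27

Expanding det(x·I − A) (e.g. by cofactor expansion or by noting that A is similar to its Jordan form J, which has the same characteristic polynomial as A) gives
  χ_A(x) = x^3 - 9*x^2 + 27*x - 27
which factors as (x - 3)^3. The eigenvalues (with algebraic multiplicities) are λ = 3 with multiplicity 3.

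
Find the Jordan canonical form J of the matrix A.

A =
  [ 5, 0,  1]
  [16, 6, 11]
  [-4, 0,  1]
J_2(3) ⊕ J_1(6)

The characteristic polynomial is
  det(x·I − A) = x^3 - 12*x^2 + 45*x - 54 = (x - 6)*(x - 3)^2

Eigenvalues and multiplicities (the geometric multiplicity of λ is n − rank(A − λI), which equals the number of Jordan blocks for λ):
  λ = 3: algebraic multiplicity = 2, geometric multiplicity = 1
  λ = 6: algebraic multiplicity = 1, geometric multiplicity = 1

Determining the block sizes for each eigenvalue:
  λ = 3: one block (gm = 1), so the single block has size am = 2 → block sizes [2]
  λ = 6: one block (gm = 1), so the single block has size am = 1 → block sizes [1]

Assembling the blocks gives a Jordan form
J =
  [3, 1, 0]
  [0, 3, 0]
  [0, 0, 6]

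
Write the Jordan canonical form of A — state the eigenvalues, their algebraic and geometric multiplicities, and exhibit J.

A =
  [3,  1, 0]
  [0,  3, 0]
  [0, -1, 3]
J_2(3) ⊕ J_1(3)

The characteristic polynomial is
  det(x·I − A) = x^3 - 9*x^2 + 27*x - 27 = (x - 3)^3

Eigenvalues and multiplicities (the geometric multiplicity of λ is n − rank(A − λI), which equals the number of Jordan blocks for λ):
  λ = 3: algebraic multiplicity = 3, geometric multiplicity = 2

Determining the block sizes for each eigenvalue:
  λ = 3: 2 blocks summing to 3 forces exactly one block of size 2 and the rest size 1 → block sizes [2, 1]

Assembling the blocks gives a Jordan form
J =
  [3, 1, 0]
  [0, 3, 0]
  [0, 0, 3]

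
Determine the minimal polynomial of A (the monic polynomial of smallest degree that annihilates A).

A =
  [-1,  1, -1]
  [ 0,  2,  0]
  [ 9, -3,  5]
x^2 - 4*x + 4

The characteristic polynomial is χ_A(x) = (x - 2)^3, so the eigenvalues are known. The minimal polynomial is
  m_A(x) = Π_λ (x − λ)^{k_λ}
where k_λ is the size of the *largest* Jordan block for λ (equivalently, the smallest k with (A − λI)^k v = 0 for every generalised eigenvector v of λ).

  λ = 2: largest Jordan block has size 2, contributing (x − 2)^2

So m_A(x) = (x - 2)^2 = x^2 - 4*x + 4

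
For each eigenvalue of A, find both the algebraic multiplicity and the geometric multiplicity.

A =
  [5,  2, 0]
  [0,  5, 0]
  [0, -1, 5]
λ = 5: alg = 3, geom = 2

Step 1 — factor the characteristic polynomial to read off the algebraic multiplicities:
  χ_A(x) = (x - 5)^3

Step 2 — compute geometric multiplicities via the rank-nullity identity g(λ) = n − rank(A − λI):
  rank(A − (5)·I) = 1, so dim ker(A − (5)·I) = n − 1 = 2

Summary:
  λ = 5: algebraic multiplicity = 3, geometric multiplicity = 2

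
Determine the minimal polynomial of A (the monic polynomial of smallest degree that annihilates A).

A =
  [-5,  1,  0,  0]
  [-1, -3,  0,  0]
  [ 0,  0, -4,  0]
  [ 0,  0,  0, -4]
x^2 + 8*x + 16

The characteristic polynomial is χ_A(x) = (x + 4)^4, so the eigenvalues are known. The minimal polynomial is
  m_A(x) = Π_λ (x − λ)^{k_λ}
where k_λ is the size of the *largest* Jordan block for λ (equivalently, the smallest k with (A − λI)^k v = 0 for every generalised eigenvector v of λ).

  λ = -4: largest Jordan block has size 2, contributing (x + 4)^2

So m_A(x) = (x + 4)^2 = x^2 + 8*x + 16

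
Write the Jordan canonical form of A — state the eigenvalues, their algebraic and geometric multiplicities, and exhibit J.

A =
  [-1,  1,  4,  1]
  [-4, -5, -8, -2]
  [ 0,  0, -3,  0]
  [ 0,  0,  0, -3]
J_2(-3) ⊕ J_1(-3) ⊕ J_1(-3)

The characteristic polynomial is
  det(x·I − A) = x^4 + 12*x^3 + 54*x^2 + 108*x + 81 = (x + 3)^4

Eigenvalues and multiplicities (the geometric multiplicity of λ is n − rank(A − λI), which equals the number of Jordan blocks for λ):
  λ = -3: algebraic multiplicity = 4, geometric multiplicity = 3

Determining the block sizes for each eigenvalue:
  λ = -3: 3 blocks summing to 4 forces exactly one block of size 2 and the rest size 1 → block sizes [2, 1, 1]

Assembling the blocks gives a Jordan form
J =
  [-3,  1,  0,  0]
  [ 0, -3,  0,  0]
  [ 0,  0, -3,  0]
  [ 0,  0,  0, -3]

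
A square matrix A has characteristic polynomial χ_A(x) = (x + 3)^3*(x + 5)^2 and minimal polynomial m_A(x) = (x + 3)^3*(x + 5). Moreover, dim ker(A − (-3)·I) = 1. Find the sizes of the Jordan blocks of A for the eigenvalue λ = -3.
Block sizes for λ = -3: [3]

Step 1 — from the characteristic polynomial, algebraic multiplicity of λ = -3 is 3. From dim ker(A − (-3)·I) = 1, there are exactly 1 Jordan blocks for λ = -3.
Step 2 — from the minimal polynomial, the factor (x + 3)^3 tells us the largest block for λ = -3 has size 3.
Step 3 — with total size 3, 1 blocks, and largest block 3, the block sizes (in nonincreasing order) are [3].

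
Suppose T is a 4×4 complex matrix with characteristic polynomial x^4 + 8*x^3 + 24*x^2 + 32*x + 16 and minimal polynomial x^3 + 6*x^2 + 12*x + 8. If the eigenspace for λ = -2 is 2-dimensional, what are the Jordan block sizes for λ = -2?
Block sizes for λ = -2: [3, 1]

Step 1 — from the characteristic polynomial, algebraic multiplicity of λ = -2 is 4. From dim ker(T − (-2)·I) = 2, there are exactly 2 Jordan blocks for λ = -2.
Step 2 — from the minimal polynomial, the factor (x + 2)^3 tells us the largest block for λ = -2 has size 3.
Step 3 — with total size 4, 2 blocks, and largest block 3, the block sizes (in nonincreasing order) are [3, 1].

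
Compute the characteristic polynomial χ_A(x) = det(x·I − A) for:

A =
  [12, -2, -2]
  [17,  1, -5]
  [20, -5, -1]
x^3 - 12*x^2 + 48*x - 64

Expanding det(x·I − A) (e.g. by cofactor expansion or by noting that A is similar to its Jordan form J, which has the same characteristic polynomial as A) gives
  χ_A(x) = x^3 - 12*x^2 + 48*x - 64
which factors as (x - 4)^3. The eigenvalues (with algebraic multiplicities) are λ = 4 with multiplicity 3.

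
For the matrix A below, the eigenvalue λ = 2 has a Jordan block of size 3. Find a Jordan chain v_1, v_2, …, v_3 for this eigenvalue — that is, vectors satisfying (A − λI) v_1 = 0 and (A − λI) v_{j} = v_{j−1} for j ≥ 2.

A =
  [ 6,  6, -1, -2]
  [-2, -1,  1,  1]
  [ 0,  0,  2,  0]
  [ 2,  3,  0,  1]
A Jordan chain for λ = 2 of length 3:
v_1 = (2, -1, 0, 1)ᵀ
v_2 = (-1, 1, 0, 0)ᵀ
v_3 = (0, 0, 1, 0)ᵀ

Let N = A − (2)·I. We want v_3 with N^3 v_3 = 0 but N^2 v_3 ≠ 0; then v_{j-1} := N · v_j for j = 3, …, 2.

Pick v_3 = (0, 0, 1, 0)ᵀ.
Then v_2 = N · v_3 = (-1, 1, 0, 0)ᵀ.
Then v_1 = N · v_2 = (2, -1, 0, 1)ᵀ.

Sanity check: (A − (2)·I) v_1 = (0, 0, 0, 0)ᵀ = 0. ✓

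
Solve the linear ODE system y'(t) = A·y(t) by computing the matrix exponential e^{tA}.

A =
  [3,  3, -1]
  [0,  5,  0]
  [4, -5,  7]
e^{tA} =
  [-2*t*exp(5*t) + exp(5*t), -t^2*exp(5*t)/2 + 3*t*exp(5*t), -t*exp(5*t)]
  [0, exp(5*t), 0]
  [4*t*exp(5*t), t^2*exp(5*t) - 5*t*exp(5*t), 2*t*exp(5*t) + exp(5*t)]

Strategy: write A = P · J · P⁻¹ where J is a Jordan canonical form, so e^{tA} = P · e^{tJ} · P⁻¹, and e^{tJ} can be computed block-by-block.

A has Jordan form
J =
  [5, 1, 0]
  [0, 5, 1]
  [0, 0, 5]
(up to reordering of blocks).

Per-block formulas:
  For a 3×3 Jordan block J_3(5): exp(t · J_3(5)) = e^(5t)·(I + t·N + (t^2/2)·N^2), where N is the 3×3 nilpotent shift.

After assembling e^{tJ} and conjugating by P, we get:

e^{tA} =
  [-2*t*exp(5*t) + exp(5*t), -t^2*exp(5*t)/2 + 3*t*exp(5*t), -t*exp(5*t)]
  [0, exp(5*t), 0]
  [4*t*exp(5*t), t^2*exp(5*t) - 5*t*exp(5*t), 2*t*exp(5*t) + exp(5*t)]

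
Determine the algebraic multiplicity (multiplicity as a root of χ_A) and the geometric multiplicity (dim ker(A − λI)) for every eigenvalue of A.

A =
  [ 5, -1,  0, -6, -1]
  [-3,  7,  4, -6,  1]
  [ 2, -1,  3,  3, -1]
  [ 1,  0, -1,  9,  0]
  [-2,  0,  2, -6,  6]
λ = 6: alg = 5, geom = 3

Step 1 — factor the characteristic polynomial to read off the algebraic multiplicities:
  χ_A(x) = (x - 6)^5

Step 2 — compute geometric multiplicities via the rank-nullity identity g(λ) = n − rank(A − λI):
  rank(A − (6)·I) = 2, so dim ker(A − (6)·I) = n − 2 = 3

Summary:
  λ = 6: algebraic multiplicity = 5, geometric multiplicity = 3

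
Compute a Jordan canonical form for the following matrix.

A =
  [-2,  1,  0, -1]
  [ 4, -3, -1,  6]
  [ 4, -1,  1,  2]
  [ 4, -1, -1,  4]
J_2(-2) ⊕ J_2(2)

The characteristic polynomial is
  det(x·I − A) = x^4 - 8*x^2 + 16 = (x - 2)^2*(x + 2)^2

Eigenvalues and multiplicities (the geometric multiplicity of λ is n − rank(A − λI), which equals the number of Jordan blocks for λ):
  λ = -2: algebraic multiplicity = 2, geometric multiplicity = 1
  λ = 2: algebraic multiplicity = 2, geometric multiplicity = 1

Determining the block sizes for each eigenvalue:
  λ = -2: one block (gm = 1), so the single block has size am = 2 → block sizes [2]
  λ = 2: one block (gm = 1), so the single block has size am = 2 → block sizes [2]

Assembling the blocks gives a Jordan form
J =
  [-2,  1, 0, 0]
  [ 0, -2, 0, 0]
  [ 0,  0, 2, 1]
  [ 0,  0, 0, 2]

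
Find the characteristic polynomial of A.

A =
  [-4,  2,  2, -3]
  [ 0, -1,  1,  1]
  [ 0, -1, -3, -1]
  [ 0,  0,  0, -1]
x^4 + 9*x^3 + 28*x^2 + 36*x + 16

Expanding det(x·I − A) (e.g. by cofactor expansion or by noting that A is similar to its Jordan form J, which has the same characteristic polynomial as A) gives
  χ_A(x) = x^4 + 9*x^3 + 28*x^2 + 36*x + 16
which factors as (x + 1)*(x + 2)^2*(x + 4). The eigenvalues (with algebraic multiplicities) are λ = -4 with multiplicity 1, λ = -2 with multiplicity 2, λ = -1 with multiplicity 1.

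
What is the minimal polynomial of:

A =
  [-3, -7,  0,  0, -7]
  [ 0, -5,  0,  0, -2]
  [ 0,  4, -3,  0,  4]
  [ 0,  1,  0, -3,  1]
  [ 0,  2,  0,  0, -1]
x^2 + 6*x + 9

The characteristic polynomial is χ_A(x) = (x + 3)^5, so the eigenvalues are known. The minimal polynomial is
  m_A(x) = Π_λ (x − λ)^{k_λ}
where k_λ is the size of the *largest* Jordan block for λ (equivalently, the smallest k with (A − λI)^k v = 0 for every generalised eigenvector v of λ).

  λ = -3: largest Jordan block has size 2, contributing (x + 3)^2

So m_A(x) = (x + 3)^2 = x^2 + 6*x + 9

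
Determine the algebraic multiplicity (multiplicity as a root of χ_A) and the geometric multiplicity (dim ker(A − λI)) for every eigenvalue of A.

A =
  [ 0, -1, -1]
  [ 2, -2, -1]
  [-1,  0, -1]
λ = -1: alg = 3, geom = 1

Step 1 — factor the characteristic polynomial to read off the algebraic multiplicities:
  χ_A(x) = (x + 1)^3

Step 2 — compute geometric multiplicities via the rank-nullity identity g(λ) = n − rank(A − λI):
  rank(A − (-1)·I) = 2, so dim ker(A − (-1)·I) = n − 2 = 1

Summary:
  λ = -1: algebraic multiplicity = 3, geometric multiplicity = 1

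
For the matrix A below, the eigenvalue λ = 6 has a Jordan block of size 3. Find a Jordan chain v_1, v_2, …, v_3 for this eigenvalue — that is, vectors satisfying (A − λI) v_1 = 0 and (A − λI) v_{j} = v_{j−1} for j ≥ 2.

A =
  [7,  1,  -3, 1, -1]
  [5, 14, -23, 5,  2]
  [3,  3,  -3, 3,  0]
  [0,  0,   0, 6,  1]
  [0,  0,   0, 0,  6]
A Jordan chain for λ = 6 of length 3:
v_1 = (-3, -24, -9, 0, 0)ᵀ
v_2 = (1, 5, 3, 0, 0)ᵀ
v_3 = (1, 0, 0, 0, 0)ᵀ

Let N = A − (6)·I. We want v_3 with N^3 v_3 = 0 but N^2 v_3 ≠ 0; then v_{j-1} := N · v_j for j = 3, …, 2.

Pick v_3 = (1, 0, 0, 0, 0)ᵀ.
Then v_2 = N · v_3 = (1, 5, 3, 0, 0)ᵀ.
Then v_1 = N · v_2 = (-3, -24, -9, 0, 0)ᵀ.

Sanity check: (A − (6)·I) v_1 = (0, 0, 0, 0, 0)ᵀ = 0. ✓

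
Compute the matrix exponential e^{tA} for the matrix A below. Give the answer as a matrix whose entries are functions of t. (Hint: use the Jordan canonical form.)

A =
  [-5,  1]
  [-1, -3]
e^{tA} =
  [-t*exp(-4*t) + exp(-4*t), t*exp(-4*t)]
  [-t*exp(-4*t), t*exp(-4*t) + exp(-4*t)]

Strategy: write A = P · J · P⁻¹ where J is a Jordan canonical form, so e^{tA} = P · e^{tJ} · P⁻¹, and e^{tJ} can be computed block-by-block.

A has Jordan form
J =
  [-4,  1]
  [ 0, -4]
(up to reordering of blocks).

Per-block formulas:
  For a 2×2 Jordan block J_2(-4): exp(t · J_2(-4)) = e^(-4t)·(I + t·N), where N is the 2×2 nilpotent shift.

After assembling e^{tJ} and conjugating by P, we get:

e^{tA} =
  [-t*exp(-4*t) + exp(-4*t), t*exp(-4*t)]
  [-t*exp(-4*t), t*exp(-4*t) + exp(-4*t)]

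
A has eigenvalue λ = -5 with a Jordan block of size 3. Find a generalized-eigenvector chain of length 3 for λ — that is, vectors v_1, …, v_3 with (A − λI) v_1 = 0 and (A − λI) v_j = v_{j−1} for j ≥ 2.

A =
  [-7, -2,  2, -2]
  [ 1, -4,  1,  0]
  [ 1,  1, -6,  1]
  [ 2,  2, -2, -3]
A Jordan chain for λ = -5 of length 3:
v_1 = (-4, 2, 2, 4)ᵀ
v_2 = (2, 1, -1, -2)ᵀ
v_3 = (0, 0, 1, 0)ᵀ

Let N = A − (-5)·I. We want v_3 with N^3 v_3 = 0 but N^2 v_3 ≠ 0; then v_{j-1} := N · v_j for j = 3, …, 2.

Pick v_3 = (0, 0, 1, 0)ᵀ.
Then v_2 = N · v_3 = (2, 1, -1, -2)ᵀ.
Then v_1 = N · v_2 = (-4, 2, 2, 4)ᵀ.

Sanity check: (A − (-5)·I) v_1 = (0, 0, 0, 0)ᵀ = 0. ✓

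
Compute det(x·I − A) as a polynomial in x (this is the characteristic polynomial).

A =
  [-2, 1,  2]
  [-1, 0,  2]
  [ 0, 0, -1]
x^3 + 3*x^2 + 3*x + 1

Expanding det(x·I − A) (e.g. by cofactor expansion or by noting that A is similar to its Jordan form J, which has the same characteristic polynomial as A) gives
  χ_A(x) = x^3 + 3*x^2 + 3*x + 1
which factors as (x + 1)^3. The eigenvalues (with algebraic multiplicities) are λ = -1 with multiplicity 3.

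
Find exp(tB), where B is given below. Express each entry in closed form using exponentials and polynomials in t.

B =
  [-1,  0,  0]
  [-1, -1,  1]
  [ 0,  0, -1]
e^{tB} =
  [exp(-t), 0, 0]
  [-t*exp(-t), exp(-t), t*exp(-t)]
  [0, 0, exp(-t)]

Strategy: write B = P · J · P⁻¹ where J is a Jordan canonical form, so e^{tB} = P · e^{tJ} · P⁻¹, and e^{tJ} can be computed block-by-block.

B has Jordan form
J =
  [-1,  1,  0]
  [ 0, -1,  0]
  [ 0,  0, -1]
(up to reordering of blocks).

Per-block formulas:
  For a 1×1 block at λ = -1: exp(t · [-1]) = [e^(-1t)].
  For a 2×2 Jordan block J_2(-1): exp(t · J_2(-1)) = e^(-1t)·(I + t·N), where N is the 2×2 nilpotent shift.

After assembling e^{tJ} and conjugating by P, we get:

e^{tB} =
  [exp(-t), 0, 0]
  [-t*exp(-t), exp(-t), t*exp(-t)]
  [0, 0, exp(-t)]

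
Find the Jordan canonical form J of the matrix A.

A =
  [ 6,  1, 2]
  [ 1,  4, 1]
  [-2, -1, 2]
J_3(4)

The characteristic polynomial is
  det(x·I − A) = x^3 - 12*x^2 + 48*x - 64 = (x - 4)^3

Eigenvalues and multiplicities (the geometric multiplicity of λ is n − rank(A − λI), which equals the number of Jordan blocks for λ):
  λ = 4: algebraic multiplicity = 3, geometric multiplicity = 1

Determining the block sizes for each eigenvalue:
  λ = 4: one block (gm = 1), so the single block has size am = 3 → block sizes [3]

Assembling the blocks gives a Jordan form
J =
  [4, 1, 0]
  [0, 4, 1]
  [0, 0, 4]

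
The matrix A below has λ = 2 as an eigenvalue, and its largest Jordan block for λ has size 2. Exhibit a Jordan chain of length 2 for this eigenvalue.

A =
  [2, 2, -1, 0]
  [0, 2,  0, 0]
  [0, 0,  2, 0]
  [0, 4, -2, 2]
A Jordan chain for λ = 2 of length 2:
v_1 = (2, 0, 0, 4)ᵀ
v_2 = (0, 1, 0, 0)ᵀ

Let N = A − (2)·I. We want v_2 with N^2 v_2 = 0 but N^1 v_2 ≠ 0; then v_{j-1} := N · v_j for j = 2, …, 2.

Pick v_2 = (0, 1, 0, 0)ᵀ.
Then v_1 = N · v_2 = (2, 0, 0, 4)ᵀ.

Sanity check: (A − (2)·I) v_1 = (0, 0, 0, 0)ᵀ = 0. ✓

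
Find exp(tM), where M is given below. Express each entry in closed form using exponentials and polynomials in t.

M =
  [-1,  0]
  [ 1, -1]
e^{tM} =
  [exp(-t), 0]
  [t*exp(-t), exp(-t)]

Strategy: write M = P · J · P⁻¹ where J is a Jordan canonical form, so e^{tM} = P · e^{tJ} · P⁻¹, and e^{tJ} can be computed block-by-block.

M has Jordan form
J =
  [-1,  1]
  [ 0, -1]
(up to reordering of blocks).

Per-block formulas:
  For a 2×2 Jordan block J_2(-1): exp(t · J_2(-1)) = e^(-1t)·(I + t·N), where N is the 2×2 nilpotent shift.

After assembling e^{tJ} and conjugating by P, we get:

e^{tM} =
  [exp(-t), 0]
  [t*exp(-t), exp(-t)]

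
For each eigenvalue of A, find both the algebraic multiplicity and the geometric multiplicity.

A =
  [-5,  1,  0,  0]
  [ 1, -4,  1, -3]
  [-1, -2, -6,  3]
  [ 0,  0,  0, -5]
λ = -5: alg = 4, geom = 2

Step 1 — factor the characteristic polynomial to read off the algebraic multiplicities:
  χ_A(x) = (x + 5)^4

Step 2 — compute geometric multiplicities via the rank-nullity identity g(λ) = n − rank(A − λI):
  rank(A − (-5)·I) = 2, so dim ker(A − (-5)·I) = n − 2 = 2

Summary:
  λ = -5: algebraic multiplicity = 4, geometric multiplicity = 2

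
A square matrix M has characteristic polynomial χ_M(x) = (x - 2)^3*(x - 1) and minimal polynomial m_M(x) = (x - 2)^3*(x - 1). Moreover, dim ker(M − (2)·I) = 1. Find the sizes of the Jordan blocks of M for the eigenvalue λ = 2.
Block sizes for λ = 2: [3]

Step 1 — from the characteristic polynomial, algebraic multiplicity of λ = 2 is 3. From dim ker(M − (2)·I) = 1, there are exactly 1 Jordan blocks for λ = 2.
Step 2 — from the minimal polynomial, the factor (x − 2)^3 tells us the largest block for λ = 2 has size 3.
Step 3 — with total size 3, 1 blocks, and largest block 3, the block sizes (in nonincreasing order) are [3].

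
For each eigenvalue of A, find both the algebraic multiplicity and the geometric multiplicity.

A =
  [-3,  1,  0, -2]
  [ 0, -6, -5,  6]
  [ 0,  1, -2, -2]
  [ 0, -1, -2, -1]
λ = -3: alg = 4, geom = 2

Step 1 — factor the characteristic polynomial to read off the algebraic multiplicities:
  χ_A(x) = (x + 3)^4

Step 2 — compute geometric multiplicities via the rank-nullity identity g(λ) = n − rank(A − λI):
  rank(A − (-3)·I) = 2, so dim ker(A − (-3)·I) = n − 2 = 2

Summary:
  λ = -3: algebraic multiplicity = 4, geometric multiplicity = 2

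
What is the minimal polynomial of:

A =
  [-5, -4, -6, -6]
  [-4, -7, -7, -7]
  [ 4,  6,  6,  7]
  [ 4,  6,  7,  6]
x^3 - x^2 - 5*x - 3

The characteristic polynomial is χ_A(x) = (x - 3)*(x + 1)^3, so the eigenvalues are known. The minimal polynomial is
  m_A(x) = Π_λ (x − λ)^{k_λ}
where k_λ is the size of the *largest* Jordan block for λ (equivalently, the smallest k with (A − λI)^k v = 0 for every generalised eigenvector v of λ).

  λ = -1: largest Jordan block has size 2, contributing (x + 1)^2
  λ = 3: largest Jordan block has size 1, contributing (x − 3)

So m_A(x) = (x - 3)*(x + 1)^2 = x^3 - x^2 - 5*x - 3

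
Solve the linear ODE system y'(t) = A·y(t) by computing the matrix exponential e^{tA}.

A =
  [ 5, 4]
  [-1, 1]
e^{tA} =
  [2*t*exp(3*t) + exp(3*t), 4*t*exp(3*t)]
  [-t*exp(3*t), -2*t*exp(3*t) + exp(3*t)]

Strategy: write A = P · J · P⁻¹ where J is a Jordan canonical form, so e^{tA} = P · e^{tJ} · P⁻¹, and e^{tJ} can be computed block-by-block.

A has Jordan form
J =
  [3, 1]
  [0, 3]
(up to reordering of blocks).

Per-block formulas:
  For a 2×2 Jordan block J_2(3): exp(t · J_2(3)) = e^(3t)·(I + t·N), where N is the 2×2 nilpotent shift.

After assembling e^{tJ} and conjugating by P, we get:

e^{tA} =
  [2*t*exp(3*t) + exp(3*t), 4*t*exp(3*t)]
  [-t*exp(3*t), -2*t*exp(3*t) + exp(3*t)]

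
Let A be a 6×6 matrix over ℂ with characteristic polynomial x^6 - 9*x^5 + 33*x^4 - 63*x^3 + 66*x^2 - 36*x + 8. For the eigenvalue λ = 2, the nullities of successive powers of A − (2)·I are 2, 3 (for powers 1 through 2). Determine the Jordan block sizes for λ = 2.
Block sizes for λ = 2: [2, 1]

From the dimensions of kernels of powers, the number of Jordan blocks of size at least j is d_j − d_{j−1} where d_j = dim ker(N^j) (with d_0 = 0). Computing the differences gives [2, 1].
The number of blocks of size exactly k is (#blocks of size ≥ k) − (#blocks of size ≥ k + 1), so the partition is: 1 block(s) of size 1, 1 block(s) of size 2.
In nonincreasing order the block sizes are [2, 1].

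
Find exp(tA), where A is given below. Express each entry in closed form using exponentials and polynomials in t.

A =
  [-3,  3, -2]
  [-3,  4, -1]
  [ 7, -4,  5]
e^{tA} =
  [t^2*exp(2*t) - 5*t*exp(2*t) + exp(2*t), -t^2*exp(2*t)/2 + 3*t*exp(2*t), t^2*exp(2*t)/2 - 2*t*exp(2*t)]
  [t^2*exp(2*t) - 3*t*exp(2*t), -t^2*exp(2*t)/2 + 2*t*exp(2*t) + exp(2*t), t^2*exp(2*t)/2 - t*exp(2*t)]
  [-t^2*exp(2*t) + 7*t*exp(2*t), t^2*exp(2*t)/2 - 4*t*exp(2*t), -t^2*exp(2*t)/2 + 3*t*exp(2*t) + exp(2*t)]

Strategy: write A = P · J · P⁻¹ where J is a Jordan canonical form, so e^{tA} = P · e^{tJ} · P⁻¹, and e^{tJ} can be computed block-by-block.

A has Jordan form
J =
  [2, 1, 0]
  [0, 2, 1]
  [0, 0, 2]
(up to reordering of blocks).

Per-block formulas:
  For a 3×3 Jordan block J_3(2): exp(t · J_3(2)) = e^(2t)·(I + t·N + (t^2/2)·N^2), where N is the 3×3 nilpotent shift.

After assembling e^{tJ} and conjugating by P, we get:

e^{tA} =
  [t^2*exp(2*t) - 5*t*exp(2*t) + exp(2*t), -t^2*exp(2*t)/2 + 3*t*exp(2*t), t^2*exp(2*t)/2 - 2*t*exp(2*t)]
  [t^2*exp(2*t) - 3*t*exp(2*t), -t^2*exp(2*t)/2 + 2*t*exp(2*t) + exp(2*t), t^2*exp(2*t)/2 - t*exp(2*t)]
  [-t^2*exp(2*t) + 7*t*exp(2*t), t^2*exp(2*t)/2 - 4*t*exp(2*t), -t^2*exp(2*t)/2 + 3*t*exp(2*t) + exp(2*t)]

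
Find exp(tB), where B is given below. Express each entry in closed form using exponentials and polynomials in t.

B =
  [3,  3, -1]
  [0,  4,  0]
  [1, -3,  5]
e^{tB} =
  [-t*exp(4*t) + exp(4*t), 3*t*exp(4*t), -t*exp(4*t)]
  [0, exp(4*t), 0]
  [t*exp(4*t), -3*t*exp(4*t), t*exp(4*t) + exp(4*t)]

Strategy: write B = P · J · P⁻¹ where J is a Jordan canonical form, so e^{tB} = P · e^{tJ} · P⁻¹, and e^{tJ} can be computed block-by-block.

B has Jordan form
J =
  [4, 1, 0]
  [0, 4, 0]
  [0, 0, 4]
(up to reordering of blocks).

Per-block formulas:
  For a 1×1 block at λ = 4: exp(t · [4]) = [e^(4t)].
  For a 2×2 Jordan block J_2(4): exp(t · J_2(4)) = e^(4t)·(I + t·N), where N is the 2×2 nilpotent shift.

After assembling e^{tJ} and conjugating by P, we get:

e^{tB} =
  [-t*exp(4*t) + exp(4*t), 3*t*exp(4*t), -t*exp(4*t)]
  [0, exp(4*t), 0]
  [t*exp(4*t), -3*t*exp(4*t), t*exp(4*t) + exp(4*t)]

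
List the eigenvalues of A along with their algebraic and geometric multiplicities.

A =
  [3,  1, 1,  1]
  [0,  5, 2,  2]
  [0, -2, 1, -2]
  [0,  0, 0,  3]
λ = 3: alg = 4, geom = 3

Step 1 — factor the characteristic polynomial to read off the algebraic multiplicities:
  χ_A(x) = (x - 3)^4

Step 2 — compute geometric multiplicities via the rank-nullity identity g(λ) = n − rank(A − λI):
  rank(A − (3)·I) = 1, so dim ker(A − (3)·I) = n − 1 = 3

Summary:
  λ = 3: algebraic multiplicity = 4, geometric multiplicity = 3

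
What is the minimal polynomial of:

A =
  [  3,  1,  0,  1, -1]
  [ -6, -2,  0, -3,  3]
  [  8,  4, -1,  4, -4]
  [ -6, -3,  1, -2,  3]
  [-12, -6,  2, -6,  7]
x^3 - 3*x^2 + 3*x - 1

The characteristic polynomial is χ_A(x) = (x - 1)^5, so the eigenvalues are known. The minimal polynomial is
  m_A(x) = Π_λ (x − λ)^{k_λ}
where k_λ is the size of the *largest* Jordan block for λ (equivalently, the smallest k with (A − λI)^k v = 0 for every generalised eigenvector v of λ).

  λ = 1: largest Jordan block has size 3, contributing (x − 1)^3

So m_A(x) = (x - 1)^3 = x^3 - 3*x^2 + 3*x - 1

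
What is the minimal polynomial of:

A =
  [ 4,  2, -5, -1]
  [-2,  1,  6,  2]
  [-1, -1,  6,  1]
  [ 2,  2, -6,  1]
x^3 - 9*x^2 + 27*x - 27

The characteristic polynomial is χ_A(x) = (x - 3)^4, so the eigenvalues are known. The minimal polynomial is
  m_A(x) = Π_λ (x − λ)^{k_λ}
where k_λ is the size of the *largest* Jordan block for λ (equivalently, the smallest k with (A − λI)^k v = 0 for every generalised eigenvector v of λ).

  λ = 3: largest Jordan block has size 3, contributing (x − 3)^3

So m_A(x) = (x - 3)^3 = x^3 - 9*x^2 + 27*x - 27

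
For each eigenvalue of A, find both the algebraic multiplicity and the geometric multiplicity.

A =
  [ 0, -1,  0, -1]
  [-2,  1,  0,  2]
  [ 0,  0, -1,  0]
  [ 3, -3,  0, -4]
λ = -1: alg = 4, geom = 3

Step 1 — factor the characteristic polynomial to read off the algebraic multiplicities:
  χ_A(x) = (x + 1)^4

Step 2 — compute geometric multiplicities via the rank-nullity identity g(λ) = n − rank(A − λI):
  rank(A − (-1)·I) = 1, so dim ker(A − (-1)·I) = n − 1 = 3

Summary:
  λ = -1: algebraic multiplicity = 4, geometric multiplicity = 3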